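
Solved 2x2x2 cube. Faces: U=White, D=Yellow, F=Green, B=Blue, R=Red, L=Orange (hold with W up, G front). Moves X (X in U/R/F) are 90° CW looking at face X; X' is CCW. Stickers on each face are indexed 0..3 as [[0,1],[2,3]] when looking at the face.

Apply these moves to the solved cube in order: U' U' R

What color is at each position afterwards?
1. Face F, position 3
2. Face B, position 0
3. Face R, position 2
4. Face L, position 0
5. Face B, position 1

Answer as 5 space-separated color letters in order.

After move 1 (U'): U=WWWW F=OOGG R=GGRR B=RRBB L=BBOO
After move 2 (U'): U=WWWW F=BBGG R=OORR B=GGBB L=RROO
After move 3 (R): R=RORO U=WBWG F=BYGY D=YBYG B=WGWB
Query 1: F[3] = Y
Query 2: B[0] = W
Query 3: R[2] = R
Query 4: L[0] = R
Query 5: B[1] = G

Answer: Y W R R G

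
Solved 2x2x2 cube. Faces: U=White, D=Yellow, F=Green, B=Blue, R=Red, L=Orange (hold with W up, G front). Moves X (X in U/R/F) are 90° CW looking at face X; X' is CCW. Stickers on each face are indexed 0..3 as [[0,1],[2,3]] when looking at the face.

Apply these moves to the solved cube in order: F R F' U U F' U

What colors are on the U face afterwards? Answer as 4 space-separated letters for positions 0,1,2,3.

After move 1 (F): F=GGGG U=WWOO R=WRWR D=RRYY L=OYOY
After move 2 (R): R=WWRR U=WGOG F=GRGY D=RBYB B=OBWB
After move 3 (F'): F=RYGG U=WGWR R=BWRR D=YYYB L=OGOO
After move 4 (U): U=WWRG F=BWGG R=OBRR B=OGWB L=RYOO
After move 5 (U): U=RWGW F=OBGG R=OGRR B=RYWB L=BWOO
After move 6 (F'): F=BGOG U=RWOR R=YGYR D=WOYB L=BWOG
After move 7 (U): U=ORRW F=YGOG R=RYYR B=BWWB L=BGOG
Query: U face = ORRW

Answer: O R R W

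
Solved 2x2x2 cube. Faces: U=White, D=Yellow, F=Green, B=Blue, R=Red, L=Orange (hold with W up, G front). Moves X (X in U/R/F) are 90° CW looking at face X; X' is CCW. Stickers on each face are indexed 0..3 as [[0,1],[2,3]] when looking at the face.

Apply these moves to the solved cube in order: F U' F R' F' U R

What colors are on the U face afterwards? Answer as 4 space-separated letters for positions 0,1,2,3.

Answer: G R W G

Derivation:
After move 1 (F): F=GGGG U=WWOO R=WRWR D=RRYY L=OYOY
After move 2 (U'): U=WOWO F=OYGG R=GGWR B=WRBB L=BBOY
After move 3 (F): F=GOGY U=WOYB R=WGOR D=WGYY L=BROR
After move 4 (R'): R=GRWO U=WBYW F=GOGB D=WOYY B=YRGB
After move 5 (F'): F=OBGG U=WBGW R=ORWO D=RRYY L=BWOY
After move 6 (U): U=GWWB F=ORGG R=YRWO B=BWGB L=OBOY
After move 7 (R): R=WYOR U=GRWG F=ORGY D=RGYB B=BWWB
Query: U face = GRWG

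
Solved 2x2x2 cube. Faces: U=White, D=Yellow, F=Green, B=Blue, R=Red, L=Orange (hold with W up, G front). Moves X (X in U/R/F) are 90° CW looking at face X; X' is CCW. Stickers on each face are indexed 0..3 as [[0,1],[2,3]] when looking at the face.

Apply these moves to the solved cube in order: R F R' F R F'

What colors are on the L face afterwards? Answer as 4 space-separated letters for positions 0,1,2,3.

After move 1 (R): R=RRRR U=WGWG F=GYGY D=YBYB B=WBWB
After move 2 (F): F=GGYY U=WGOO R=WRGR D=RRYB L=OYOB
After move 3 (R'): R=RRWG U=WWOW F=GGYO D=RGYY B=BBRB
After move 4 (F): F=YGOG U=WWBY R=ORWG D=WRYY L=OROG
After move 5 (R): R=WOGR U=WGBG F=YROY D=WRYB B=YBWB
After move 6 (F'): F=RYYO U=WGWG R=ROWR D=RGYB L=OGOB
Query: L face = OGOB

Answer: O G O B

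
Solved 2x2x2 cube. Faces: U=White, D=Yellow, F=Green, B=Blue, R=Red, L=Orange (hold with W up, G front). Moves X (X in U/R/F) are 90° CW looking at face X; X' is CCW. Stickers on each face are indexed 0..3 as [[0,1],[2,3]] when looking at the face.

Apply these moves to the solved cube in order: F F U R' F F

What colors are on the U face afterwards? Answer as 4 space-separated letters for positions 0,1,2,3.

Answer: Y B R W

Derivation:
After move 1 (F): F=GGGG U=WWOO R=WRWR D=RRYY L=OYOY
After move 2 (F): F=GGGG U=WWYY R=OROR D=WWYY L=OROR
After move 3 (U): U=YWYW F=ORGG R=BBOR B=ORBB L=GGOR
After move 4 (R'): R=BRBO U=YBYO F=OWGW D=WRYG B=YRWB
After move 5 (F): F=GOWW U=YBRG R=YROO D=BBYG L=GWOR
After move 6 (F): F=WGWO U=YBRW R=RRGO D=OYYG L=GBOB
Query: U face = YBRW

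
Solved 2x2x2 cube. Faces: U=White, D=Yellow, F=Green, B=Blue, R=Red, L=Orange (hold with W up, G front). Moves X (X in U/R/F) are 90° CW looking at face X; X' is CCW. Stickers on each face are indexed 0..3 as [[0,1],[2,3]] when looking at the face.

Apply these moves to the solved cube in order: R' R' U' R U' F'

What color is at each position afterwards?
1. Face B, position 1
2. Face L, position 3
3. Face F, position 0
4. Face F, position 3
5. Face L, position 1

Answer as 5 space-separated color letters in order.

After move 1 (R'): R=RRRR U=WBWB F=GWGW D=YGYG B=YBYB
After move 2 (R'): R=RRRR U=WYWY F=GBGB D=YWYW B=GBGB
After move 3 (U'): U=YYWW F=OOGB R=GBRR B=RRGB L=GBOO
After move 4 (R): R=RGRB U=YOWB F=OWGW D=YGYR B=WRYB
After move 5 (U'): U=OBYW F=GBGW R=OWRB B=RGYB L=WROO
After move 6 (F'): F=BWGG U=OBOR R=GWYB D=ROYR L=WWOY
Query 1: B[1] = G
Query 2: L[3] = Y
Query 3: F[0] = B
Query 4: F[3] = G
Query 5: L[1] = W

Answer: G Y B G W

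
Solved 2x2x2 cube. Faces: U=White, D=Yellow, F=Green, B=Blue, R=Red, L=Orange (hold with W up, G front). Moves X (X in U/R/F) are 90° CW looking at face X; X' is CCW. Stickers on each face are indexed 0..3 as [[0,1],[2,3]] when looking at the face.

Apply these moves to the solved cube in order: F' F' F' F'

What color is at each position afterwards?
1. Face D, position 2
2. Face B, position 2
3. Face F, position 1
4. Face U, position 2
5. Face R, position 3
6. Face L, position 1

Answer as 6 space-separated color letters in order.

After move 1 (F'): F=GGGG U=WWRR R=YRYR D=OOYY L=OWOW
After move 2 (F'): F=GGGG U=WWYY R=OROR D=WWYY L=OROR
After move 3 (F'): F=GGGG U=WWOO R=WRWR D=RRYY L=OYOY
After move 4 (F'): F=GGGG U=WWWW R=RRRR D=YYYY L=OOOO
Query 1: D[2] = Y
Query 2: B[2] = B
Query 3: F[1] = G
Query 4: U[2] = W
Query 5: R[3] = R
Query 6: L[1] = O

Answer: Y B G W R O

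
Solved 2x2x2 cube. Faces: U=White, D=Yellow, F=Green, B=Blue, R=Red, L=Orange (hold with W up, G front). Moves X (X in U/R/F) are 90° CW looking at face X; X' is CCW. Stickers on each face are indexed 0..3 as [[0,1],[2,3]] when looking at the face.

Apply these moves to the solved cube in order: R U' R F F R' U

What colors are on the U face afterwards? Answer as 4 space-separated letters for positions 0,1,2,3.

After move 1 (R): R=RRRR U=WGWG F=GYGY D=YBYB B=WBWB
After move 2 (U'): U=GGWW F=OOGY R=GYRR B=RRWB L=WBOO
After move 3 (R): R=RGRY U=GOWY F=OBGB D=YWYR B=WRGB
After move 4 (F): F=GOBB U=GOOB R=WGYY D=RRYR L=WYOW
After move 5 (F): F=BGBO U=GOWY R=OGBY D=YWYR L=WROR
After move 6 (R'): R=GYOB U=GGWW F=BOBY D=YGYO B=RRWB
After move 7 (U): U=WGWG F=GYBY R=RROB B=WRWB L=BOOR
Query: U face = WGWG

Answer: W G W G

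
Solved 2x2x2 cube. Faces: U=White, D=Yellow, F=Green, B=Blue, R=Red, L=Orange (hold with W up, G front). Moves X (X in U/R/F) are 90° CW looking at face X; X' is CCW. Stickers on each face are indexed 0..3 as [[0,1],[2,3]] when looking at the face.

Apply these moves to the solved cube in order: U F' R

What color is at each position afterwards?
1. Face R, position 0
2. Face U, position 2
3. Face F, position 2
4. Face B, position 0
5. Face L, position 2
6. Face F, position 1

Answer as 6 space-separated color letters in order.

After move 1 (U): U=WWWW F=RRGG R=BBRR B=OOBB L=GGOO
After move 2 (F'): F=RGRG U=WWBR R=YBYR D=GOYY L=GWOW
After move 3 (R): R=YYRB U=WGBG F=RORY D=GBYO B=ROWB
Query 1: R[0] = Y
Query 2: U[2] = B
Query 3: F[2] = R
Query 4: B[0] = R
Query 5: L[2] = O
Query 6: F[1] = O

Answer: Y B R R O O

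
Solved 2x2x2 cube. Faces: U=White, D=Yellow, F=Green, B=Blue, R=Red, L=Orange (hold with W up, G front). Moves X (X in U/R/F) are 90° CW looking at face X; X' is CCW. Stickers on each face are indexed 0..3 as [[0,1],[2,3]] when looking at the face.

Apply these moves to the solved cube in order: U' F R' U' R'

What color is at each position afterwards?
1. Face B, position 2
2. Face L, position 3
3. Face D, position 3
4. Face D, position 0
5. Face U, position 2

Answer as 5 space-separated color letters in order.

Answer: O Y B R W

Derivation:
After move 1 (U'): U=WWWW F=OOGG R=GGRR B=RRBB L=BBOO
After move 2 (F): F=GOGO U=WWOB R=WGWR D=RGYY L=BYOY
After move 3 (R'): R=GRWW U=WBOR F=GWGB D=ROYO B=YRGB
After move 4 (U'): U=BRWO F=BYGB R=GWWW B=GRGB L=YROY
After move 5 (R'): R=WWGW U=BGWG F=BRGO D=RYYB B=OROB
Query 1: B[2] = O
Query 2: L[3] = Y
Query 3: D[3] = B
Query 4: D[0] = R
Query 5: U[2] = W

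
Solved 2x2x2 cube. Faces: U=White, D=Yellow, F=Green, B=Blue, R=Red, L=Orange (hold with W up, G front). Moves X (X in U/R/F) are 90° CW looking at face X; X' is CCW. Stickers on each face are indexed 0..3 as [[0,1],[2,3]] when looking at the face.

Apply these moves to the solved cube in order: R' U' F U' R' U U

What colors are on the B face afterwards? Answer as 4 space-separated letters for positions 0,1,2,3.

After move 1 (R'): R=RRRR U=WBWB F=GWGW D=YGYG B=YBYB
After move 2 (U'): U=BBWW F=OOGW R=GWRR B=RRYB L=YBOO
After move 3 (F): F=GOWO U=BBOB R=WWWR D=RGYG L=YYOG
After move 4 (U'): U=BBBO F=YYWO R=GOWR B=WWYB L=RROG
After move 5 (R'): R=ORGW U=BYBW F=YBWO D=RYYO B=GWGB
After move 6 (U): U=BBWY F=ORWO R=GWGW B=RRGB L=YBOG
After move 7 (U): U=WBYB F=GWWO R=RRGW B=YBGB L=OROG
Query: B face = YBGB

Answer: Y B G B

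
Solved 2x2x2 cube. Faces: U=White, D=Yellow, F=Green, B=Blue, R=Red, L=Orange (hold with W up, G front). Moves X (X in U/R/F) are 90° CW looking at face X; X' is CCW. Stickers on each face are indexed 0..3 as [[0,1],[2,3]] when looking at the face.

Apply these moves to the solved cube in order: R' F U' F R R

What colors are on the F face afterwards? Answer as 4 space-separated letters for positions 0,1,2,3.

Answer: W Y W W

Derivation:
After move 1 (R'): R=RRRR U=WBWB F=GWGW D=YGYG B=YBYB
After move 2 (F): F=GGWW U=WBOO R=WRBR D=RRYG L=OYOG
After move 3 (U'): U=BOWO F=OYWW R=GGBR B=WRYB L=YBOG
After move 4 (F): F=WOWY U=BOGB R=WGOR D=BGYG L=YROR
After move 5 (R): R=OWRG U=BOGY F=WGWG D=BYYW B=BROB
After move 6 (R): R=ROGW U=BGGG F=WYWW D=BOYB B=YROB
Query: F face = WYWW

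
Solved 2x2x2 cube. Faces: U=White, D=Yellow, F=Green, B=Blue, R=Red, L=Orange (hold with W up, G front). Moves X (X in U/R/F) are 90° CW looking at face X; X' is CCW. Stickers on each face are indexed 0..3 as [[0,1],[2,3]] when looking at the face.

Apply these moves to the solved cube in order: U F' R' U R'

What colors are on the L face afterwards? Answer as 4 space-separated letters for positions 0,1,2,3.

Answer: R W O W

Derivation:
After move 1 (U): U=WWWW F=RRGG R=BBRR B=OOBB L=GGOO
After move 2 (F'): F=RGRG U=WWBR R=YBYR D=GOYY L=GWOW
After move 3 (R'): R=BRYY U=WBBO F=RWRR D=GGYG B=YOOB
After move 4 (U): U=BWOB F=BRRR R=YOYY B=GWOB L=RWOW
After move 5 (R'): R=OYYY U=BOOG F=BWRB D=GRYR B=GWGB
Query: L face = RWOW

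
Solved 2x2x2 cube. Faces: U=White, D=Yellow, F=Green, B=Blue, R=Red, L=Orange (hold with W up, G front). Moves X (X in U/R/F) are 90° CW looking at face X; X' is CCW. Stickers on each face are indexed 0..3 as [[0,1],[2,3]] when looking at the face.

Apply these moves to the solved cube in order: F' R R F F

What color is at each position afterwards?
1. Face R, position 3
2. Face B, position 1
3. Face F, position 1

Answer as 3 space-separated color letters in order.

Answer: Y B G

Derivation:
After move 1 (F'): F=GGGG U=WWRR R=YRYR D=OOYY L=OWOW
After move 2 (R): R=YYRR U=WGRG F=GOGY D=OBYB B=RBWB
After move 3 (R): R=RYRY U=WORY F=GBGB D=OWYR B=GBGB
After move 4 (F): F=GGBB U=WOWW R=RYYY D=RRYR L=OOOW
After move 5 (F): F=BGBG U=WOWO R=WYWY D=YRYR L=OROR
Query 1: R[3] = Y
Query 2: B[1] = B
Query 3: F[1] = G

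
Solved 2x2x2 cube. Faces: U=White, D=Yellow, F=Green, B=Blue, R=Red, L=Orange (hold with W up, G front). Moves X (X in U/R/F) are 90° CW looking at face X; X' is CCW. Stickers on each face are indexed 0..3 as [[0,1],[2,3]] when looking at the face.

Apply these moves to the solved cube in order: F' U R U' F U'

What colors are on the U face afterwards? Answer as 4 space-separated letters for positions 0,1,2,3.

Answer: G W R W

Derivation:
After move 1 (F'): F=GGGG U=WWRR R=YRYR D=OOYY L=OWOW
After move 2 (U): U=RWRW F=YRGG R=BBYR B=OWBB L=GGOW
After move 3 (R): R=YBRB U=RRRG F=YOGY D=OBYO B=WWWB
After move 4 (U'): U=RGRR F=GGGY R=YORB B=YBWB L=WWOW
After move 5 (F): F=GGYG U=RGWW R=RORB D=RYYO L=WOOB
After move 6 (U'): U=GWRW F=WOYG R=GGRB B=ROWB L=YBOB
Query: U face = GWRW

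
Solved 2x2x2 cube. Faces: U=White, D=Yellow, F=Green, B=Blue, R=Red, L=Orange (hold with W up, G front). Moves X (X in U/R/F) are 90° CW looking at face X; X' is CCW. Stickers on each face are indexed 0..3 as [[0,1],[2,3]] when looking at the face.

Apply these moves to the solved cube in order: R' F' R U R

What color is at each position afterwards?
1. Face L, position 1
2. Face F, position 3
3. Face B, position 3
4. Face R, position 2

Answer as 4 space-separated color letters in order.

After move 1 (R'): R=RRRR U=WBWB F=GWGW D=YGYG B=YBYB
After move 2 (F'): F=WWGG U=WBRR R=GRYR D=OOYG L=OBOW
After move 3 (R): R=YGRR U=WWRG F=WOGG D=OYYY B=RBBB
After move 4 (U): U=RWGW F=YGGG R=RBRR B=OBBB L=WOOW
After move 5 (R): R=RRRB U=RGGG F=YYGY D=OBYO B=WBWB
Query 1: L[1] = O
Query 2: F[3] = Y
Query 3: B[3] = B
Query 4: R[2] = R

Answer: O Y B R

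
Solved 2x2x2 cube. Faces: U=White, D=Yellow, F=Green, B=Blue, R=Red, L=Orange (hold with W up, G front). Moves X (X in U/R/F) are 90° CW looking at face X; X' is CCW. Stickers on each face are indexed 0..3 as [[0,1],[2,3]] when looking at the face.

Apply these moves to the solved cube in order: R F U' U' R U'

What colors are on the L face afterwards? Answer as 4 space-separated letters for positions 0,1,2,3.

After move 1 (R): R=RRRR U=WGWG F=GYGY D=YBYB B=WBWB
After move 2 (F): F=GGYY U=WGOO R=WRGR D=RRYB L=OYOB
After move 3 (U'): U=GOWO F=OYYY R=GGGR B=WRWB L=WBOB
After move 4 (U'): U=OOGW F=WBYY R=OYGR B=GGWB L=WROB
After move 5 (R): R=GORY U=OBGY F=WRYB D=RWYG B=WGOB
After move 6 (U'): U=BYOG F=WRYB R=WRRY B=GOOB L=WGOB
Query: L face = WGOB

Answer: W G O B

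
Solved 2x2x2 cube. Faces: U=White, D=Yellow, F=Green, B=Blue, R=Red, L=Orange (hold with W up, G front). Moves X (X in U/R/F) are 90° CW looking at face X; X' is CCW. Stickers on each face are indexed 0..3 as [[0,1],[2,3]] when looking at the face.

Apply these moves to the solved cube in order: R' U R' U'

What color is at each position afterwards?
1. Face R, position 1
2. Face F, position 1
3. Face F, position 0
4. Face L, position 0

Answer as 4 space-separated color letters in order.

Answer: W W G G

Derivation:
After move 1 (R'): R=RRRR U=WBWB F=GWGW D=YGYG B=YBYB
After move 2 (U): U=WWBB F=RRGW R=YBRR B=OOYB L=GWOO
After move 3 (R'): R=BRYR U=WYBO F=RWGB D=YRYW B=GOGB
After move 4 (U'): U=YOWB F=GWGB R=RWYR B=BRGB L=GOOO
Query 1: R[1] = W
Query 2: F[1] = W
Query 3: F[0] = G
Query 4: L[0] = G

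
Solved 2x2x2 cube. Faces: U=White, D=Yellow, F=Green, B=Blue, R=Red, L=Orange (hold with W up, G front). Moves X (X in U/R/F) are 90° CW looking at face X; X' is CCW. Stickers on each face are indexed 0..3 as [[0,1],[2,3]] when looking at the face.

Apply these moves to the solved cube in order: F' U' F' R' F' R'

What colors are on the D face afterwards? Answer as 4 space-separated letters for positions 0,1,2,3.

After move 1 (F'): F=GGGG U=WWRR R=YRYR D=OOYY L=OWOW
After move 2 (U'): U=WRWR F=OWGG R=GGYR B=YRBB L=BBOW
After move 3 (F'): F=WGOG U=WRGY R=OGOR D=BWYY L=BROW
After move 4 (R'): R=GROO U=WBGY F=WROY D=BGYG B=YRWB
After move 5 (F'): F=RYWO U=WBGO R=GRBO D=RWYG L=BYOG
After move 6 (R'): R=ROGB U=WWGY F=RBWO D=RYYO B=GRWB
Query: D face = RYYO

Answer: R Y Y O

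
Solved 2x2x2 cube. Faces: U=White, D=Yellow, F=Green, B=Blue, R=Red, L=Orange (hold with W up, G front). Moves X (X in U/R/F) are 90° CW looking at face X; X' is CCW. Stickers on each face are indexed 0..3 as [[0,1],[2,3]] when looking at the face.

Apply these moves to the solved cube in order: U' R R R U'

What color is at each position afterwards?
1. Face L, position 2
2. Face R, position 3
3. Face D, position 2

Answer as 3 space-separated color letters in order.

Answer: O R Y

Derivation:
After move 1 (U'): U=WWWW F=OOGG R=GGRR B=RRBB L=BBOO
After move 2 (R): R=RGRG U=WOWG F=OYGY D=YBYR B=WRWB
After move 3 (R): R=RRGG U=WYWY F=OBGR D=YWYW B=GROB
After move 4 (R): R=GRGR U=WBWR F=OWGW D=YOYG B=YRYB
After move 5 (U'): U=BRWW F=BBGW R=OWGR B=GRYB L=YROO
Query 1: L[2] = O
Query 2: R[3] = R
Query 3: D[2] = Y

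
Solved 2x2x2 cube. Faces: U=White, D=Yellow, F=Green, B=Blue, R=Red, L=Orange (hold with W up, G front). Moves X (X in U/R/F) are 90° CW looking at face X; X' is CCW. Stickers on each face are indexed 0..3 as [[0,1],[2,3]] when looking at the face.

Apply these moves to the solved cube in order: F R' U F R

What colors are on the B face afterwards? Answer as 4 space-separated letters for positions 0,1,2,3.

Answer: W Y W B

Derivation:
After move 1 (F): F=GGGG U=WWOO R=WRWR D=RRYY L=OYOY
After move 2 (R'): R=RRWW U=WBOB F=GWGO D=RGYG B=YBRB
After move 3 (U): U=OWBB F=RRGO R=YBWW B=OYRB L=GWOY
After move 4 (F): F=GROR U=OWYW R=BBBW D=WYYG L=GROG
After move 5 (R): R=BBWB U=ORYR F=GYOG D=WRYO B=WYWB
Query: B face = WYWB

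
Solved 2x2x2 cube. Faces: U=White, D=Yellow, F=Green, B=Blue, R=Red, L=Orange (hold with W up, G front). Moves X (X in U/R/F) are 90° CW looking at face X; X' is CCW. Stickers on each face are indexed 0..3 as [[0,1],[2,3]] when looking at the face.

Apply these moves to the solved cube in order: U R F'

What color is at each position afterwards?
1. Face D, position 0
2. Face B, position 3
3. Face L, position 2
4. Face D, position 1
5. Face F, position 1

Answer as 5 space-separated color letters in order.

After move 1 (U): U=WWWW F=RRGG R=BBRR B=OOBB L=GGOO
After move 2 (R): R=RBRB U=WRWG F=RYGY D=YBYO B=WOWB
After move 3 (F'): F=YYRG U=WRRR R=BBYB D=GOYO L=GGOW
Query 1: D[0] = G
Query 2: B[3] = B
Query 3: L[2] = O
Query 4: D[1] = O
Query 5: F[1] = Y

Answer: G B O O Y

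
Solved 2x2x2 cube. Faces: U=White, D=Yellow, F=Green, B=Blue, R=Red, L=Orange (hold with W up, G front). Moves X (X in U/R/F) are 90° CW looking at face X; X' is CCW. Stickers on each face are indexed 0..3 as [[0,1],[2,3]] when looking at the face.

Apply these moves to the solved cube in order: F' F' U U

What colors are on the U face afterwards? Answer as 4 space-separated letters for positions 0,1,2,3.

Answer: Y Y W W

Derivation:
After move 1 (F'): F=GGGG U=WWRR R=YRYR D=OOYY L=OWOW
After move 2 (F'): F=GGGG U=WWYY R=OROR D=WWYY L=OROR
After move 3 (U): U=YWYW F=ORGG R=BBOR B=ORBB L=GGOR
After move 4 (U): U=YYWW F=BBGG R=OROR B=GGBB L=OROR
Query: U face = YYWW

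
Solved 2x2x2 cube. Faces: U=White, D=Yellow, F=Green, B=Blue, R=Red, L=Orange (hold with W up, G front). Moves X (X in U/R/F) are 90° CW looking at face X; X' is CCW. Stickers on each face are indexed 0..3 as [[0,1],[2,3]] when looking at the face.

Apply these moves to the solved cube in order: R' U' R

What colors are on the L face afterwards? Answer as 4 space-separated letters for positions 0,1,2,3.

After move 1 (R'): R=RRRR U=WBWB F=GWGW D=YGYG B=YBYB
After move 2 (U'): U=BBWW F=OOGW R=GWRR B=RRYB L=YBOO
After move 3 (R): R=RGRW U=BOWW F=OGGG D=YYYR B=WRBB
Query: L face = YBOO

Answer: Y B O O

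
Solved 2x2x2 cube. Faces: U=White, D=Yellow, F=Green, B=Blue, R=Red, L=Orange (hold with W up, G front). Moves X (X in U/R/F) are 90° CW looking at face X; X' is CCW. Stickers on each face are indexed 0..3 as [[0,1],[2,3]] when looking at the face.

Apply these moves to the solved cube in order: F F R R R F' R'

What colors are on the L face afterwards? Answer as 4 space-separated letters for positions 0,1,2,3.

Answer: O B O Y

Derivation:
After move 1 (F): F=GGGG U=WWOO R=WRWR D=RRYY L=OYOY
After move 2 (F): F=GGGG U=WWYY R=OROR D=WWYY L=OROR
After move 3 (R): R=OORR U=WGYG F=GWGY D=WBYB B=YBWB
After move 4 (R): R=RORO U=WWYY F=GBGB D=WWYY B=GBGB
After move 5 (R): R=RROO U=WBYB F=GWGY D=WGYG B=YBWB
After move 6 (F'): F=WYGG U=WBRO R=GRWO D=RRYG L=OBOY
After move 7 (R'): R=ROGW U=WWRY F=WBGO D=RYYG B=GBRB
Query: L face = OBOY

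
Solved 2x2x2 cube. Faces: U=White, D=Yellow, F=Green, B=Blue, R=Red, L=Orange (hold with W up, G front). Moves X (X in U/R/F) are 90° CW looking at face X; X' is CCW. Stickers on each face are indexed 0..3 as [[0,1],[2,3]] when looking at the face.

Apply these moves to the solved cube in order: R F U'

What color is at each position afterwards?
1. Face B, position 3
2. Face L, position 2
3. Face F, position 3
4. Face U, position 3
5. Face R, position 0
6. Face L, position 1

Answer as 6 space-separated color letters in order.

After move 1 (R): R=RRRR U=WGWG F=GYGY D=YBYB B=WBWB
After move 2 (F): F=GGYY U=WGOO R=WRGR D=RRYB L=OYOB
After move 3 (U'): U=GOWO F=OYYY R=GGGR B=WRWB L=WBOB
Query 1: B[3] = B
Query 2: L[2] = O
Query 3: F[3] = Y
Query 4: U[3] = O
Query 5: R[0] = G
Query 6: L[1] = B

Answer: B O Y O G B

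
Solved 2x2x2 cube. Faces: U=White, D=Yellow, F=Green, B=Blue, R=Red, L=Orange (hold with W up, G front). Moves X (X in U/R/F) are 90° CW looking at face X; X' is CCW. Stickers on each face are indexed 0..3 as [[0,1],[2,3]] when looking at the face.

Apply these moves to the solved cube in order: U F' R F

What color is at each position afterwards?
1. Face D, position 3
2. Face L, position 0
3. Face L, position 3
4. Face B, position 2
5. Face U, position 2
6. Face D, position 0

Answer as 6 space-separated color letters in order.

After move 1 (U): U=WWWW F=RRGG R=BBRR B=OOBB L=GGOO
After move 2 (F'): F=RGRG U=WWBR R=YBYR D=GOYY L=GWOW
After move 3 (R): R=YYRB U=WGBG F=RORY D=GBYO B=ROWB
After move 4 (F): F=RRYO U=WGWW R=BYGB D=RYYO L=GGOB
Query 1: D[3] = O
Query 2: L[0] = G
Query 3: L[3] = B
Query 4: B[2] = W
Query 5: U[2] = W
Query 6: D[0] = R

Answer: O G B W W R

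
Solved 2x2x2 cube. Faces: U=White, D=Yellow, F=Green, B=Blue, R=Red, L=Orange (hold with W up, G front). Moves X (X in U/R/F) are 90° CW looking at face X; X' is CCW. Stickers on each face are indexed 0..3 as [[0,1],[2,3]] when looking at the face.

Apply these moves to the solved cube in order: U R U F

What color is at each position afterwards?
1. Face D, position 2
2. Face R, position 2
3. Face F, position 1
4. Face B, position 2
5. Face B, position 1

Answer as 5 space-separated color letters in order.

Answer: Y R R W G

Derivation:
After move 1 (U): U=WWWW F=RRGG R=BBRR B=OOBB L=GGOO
After move 2 (R): R=RBRB U=WRWG F=RYGY D=YBYO B=WOWB
After move 3 (U): U=WWGR F=RBGY R=WORB B=GGWB L=RYOO
After move 4 (F): F=GRYB U=WWOY R=GORB D=RWYO L=RYOB
Query 1: D[2] = Y
Query 2: R[2] = R
Query 3: F[1] = R
Query 4: B[2] = W
Query 5: B[1] = G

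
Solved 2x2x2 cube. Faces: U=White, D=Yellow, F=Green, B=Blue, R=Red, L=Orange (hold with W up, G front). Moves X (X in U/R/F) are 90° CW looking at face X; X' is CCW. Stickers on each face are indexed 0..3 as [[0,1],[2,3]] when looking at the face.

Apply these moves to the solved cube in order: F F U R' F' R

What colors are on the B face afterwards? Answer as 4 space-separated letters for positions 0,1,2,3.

After move 1 (F): F=GGGG U=WWOO R=WRWR D=RRYY L=OYOY
After move 2 (F): F=GGGG U=WWYY R=OROR D=WWYY L=OROR
After move 3 (U): U=YWYW F=ORGG R=BBOR B=ORBB L=GGOR
After move 4 (R'): R=BRBO U=YBYO F=OWGW D=WRYG B=YRWB
After move 5 (F'): F=WWOG U=YBBB R=RRWO D=GRYG L=GOOY
After move 6 (R): R=WROR U=YWBG F=WROG D=GWYY B=BRBB
Query: B face = BRBB

Answer: B R B B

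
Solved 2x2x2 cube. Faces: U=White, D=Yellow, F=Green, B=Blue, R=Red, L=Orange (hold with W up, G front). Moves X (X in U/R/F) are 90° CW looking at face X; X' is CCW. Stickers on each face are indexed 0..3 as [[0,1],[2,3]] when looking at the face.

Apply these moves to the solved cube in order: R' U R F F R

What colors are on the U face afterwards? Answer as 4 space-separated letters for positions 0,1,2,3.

Answer: W G Y R

Derivation:
After move 1 (R'): R=RRRR U=WBWB F=GWGW D=YGYG B=YBYB
After move 2 (U): U=WWBB F=RRGW R=YBRR B=OOYB L=GWOO
After move 3 (R): R=RYRB U=WRBW F=RGGG D=YYYO B=BOWB
After move 4 (F): F=GRGG U=WROW R=BYWB D=RRYO L=GYOY
After move 5 (F): F=GGGR U=WRYY R=OYWB D=WBYO L=GROR
After move 6 (R): R=WOBY U=WGYR F=GBGO D=WWYB B=YORB
Query: U face = WGYR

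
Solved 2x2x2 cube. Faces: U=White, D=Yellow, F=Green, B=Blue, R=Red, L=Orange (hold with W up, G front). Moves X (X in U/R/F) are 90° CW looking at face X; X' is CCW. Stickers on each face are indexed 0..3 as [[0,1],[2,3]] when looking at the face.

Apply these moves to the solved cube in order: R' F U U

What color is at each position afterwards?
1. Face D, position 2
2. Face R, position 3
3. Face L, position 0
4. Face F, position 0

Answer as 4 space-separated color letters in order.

Answer: Y R W Y

Derivation:
After move 1 (R'): R=RRRR U=WBWB F=GWGW D=YGYG B=YBYB
After move 2 (F): F=GGWW U=WBOO R=WRBR D=RRYG L=OYOG
After move 3 (U): U=OWOB F=WRWW R=YBBR B=OYYB L=GGOG
After move 4 (U): U=OOBW F=YBWW R=OYBR B=GGYB L=WROG
Query 1: D[2] = Y
Query 2: R[3] = R
Query 3: L[0] = W
Query 4: F[0] = Y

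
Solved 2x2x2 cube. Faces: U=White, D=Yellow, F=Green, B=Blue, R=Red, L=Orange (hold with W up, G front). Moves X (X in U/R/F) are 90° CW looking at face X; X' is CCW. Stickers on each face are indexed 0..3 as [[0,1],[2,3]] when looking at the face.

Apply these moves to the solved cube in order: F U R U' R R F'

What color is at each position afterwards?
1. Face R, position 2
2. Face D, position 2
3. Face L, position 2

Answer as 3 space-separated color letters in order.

Answer: R Y O

Derivation:
After move 1 (F): F=GGGG U=WWOO R=WRWR D=RRYY L=OYOY
After move 2 (U): U=OWOW F=WRGG R=BBWR B=OYBB L=GGOY
After move 3 (R): R=WBRB U=OROG F=WRGY D=RBYO B=WYWB
After move 4 (U'): U=RGOO F=GGGY R=WRRB B=WBWB L=WYOY
After move 5 (R): R=RWBR U=RGOY F=GBGO D=RWYW B=OBGB
After move 6 (R): R=BRRW U=RBOO F=GWGW D=RGYO B=YBGB
After move 7 (F'): F=WWGG U=RBBR R=GRRW D=YYYO L=WOOO
Query 1: R[2] = R
Query 2: D[2] = Y
Query 3: L[2] = O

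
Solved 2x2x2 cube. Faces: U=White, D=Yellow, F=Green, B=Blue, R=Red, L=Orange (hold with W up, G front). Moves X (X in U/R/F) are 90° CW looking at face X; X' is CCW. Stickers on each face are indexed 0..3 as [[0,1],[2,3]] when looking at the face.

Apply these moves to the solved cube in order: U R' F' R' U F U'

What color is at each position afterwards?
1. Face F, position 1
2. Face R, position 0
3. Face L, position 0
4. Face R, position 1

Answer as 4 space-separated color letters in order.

After move 1 (U): U=WWWW F=RRGG R=BBRR B=OOBB L=GGOO
After move 2 (R'): R=BRBR U=WBWO F=RWGW D=YRYG B=YOYB
After move 3 (F'): F=WWRG U=WBBB R=RRYR D=GOYG L=GOOW
After move 4 (R'): R=RRRY U=WYBY F=WBRB D=GWYG B=GOOB
After move 5 (U): U=BWYY F=RRRB R=GORY B=GOOB L=WBOW
After move 6 (F): F=RRBR U=BWWB R=YOYY D=RGYG L=WGOW
After move 7 (U'): U=WBBW F=WGBR R=RRYY B=YOOB L=GOOW
Query 1: F[1] = G
Query 2: R[0] = R
Query 3: L[0] = G
Query 4: R[1] = R

Answer: G R G R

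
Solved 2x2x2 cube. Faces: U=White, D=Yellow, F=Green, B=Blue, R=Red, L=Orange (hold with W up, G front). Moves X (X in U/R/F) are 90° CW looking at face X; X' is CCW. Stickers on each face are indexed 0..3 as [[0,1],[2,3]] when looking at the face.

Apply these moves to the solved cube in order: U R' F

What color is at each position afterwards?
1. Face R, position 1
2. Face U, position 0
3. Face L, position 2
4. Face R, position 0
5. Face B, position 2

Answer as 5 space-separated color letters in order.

Answer: R W O W Y

Derivation:
After move 1 (U): U=WWWW F=RRGG R=BBRR B=OOBB L=GGOO
After move 2 (R'): R=BRBR U=WBWO F=RWGW D=YRYG B=YOYB
After move 3 (F): F=GRWW U=WBOG R=WROR D=BBYG L=GYOR
Query 1: R[1] = R
Query 2: U[0] = W
Query 3: L[2] = O
Query 4: R[0] = W
Query 5: B[2] = Y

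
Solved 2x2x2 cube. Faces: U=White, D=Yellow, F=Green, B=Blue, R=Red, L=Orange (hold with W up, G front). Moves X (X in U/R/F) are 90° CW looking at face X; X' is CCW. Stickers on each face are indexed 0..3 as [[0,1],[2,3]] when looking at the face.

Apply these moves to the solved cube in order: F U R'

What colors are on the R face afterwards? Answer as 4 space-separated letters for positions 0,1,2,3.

Answer: B R B W

Derivation:
After move 1 (F): F=GGGG U=WWOO R=WRWR D=RRYY L=OYOY
After move 2 (U): U=OWOW F=WRGG R=BBWR B=OYBB L=GGOY
After move 3 (R'): R=BRBW U=OBOO F=WWGW D=RRYG B=YYRB
Query: R face = BRBW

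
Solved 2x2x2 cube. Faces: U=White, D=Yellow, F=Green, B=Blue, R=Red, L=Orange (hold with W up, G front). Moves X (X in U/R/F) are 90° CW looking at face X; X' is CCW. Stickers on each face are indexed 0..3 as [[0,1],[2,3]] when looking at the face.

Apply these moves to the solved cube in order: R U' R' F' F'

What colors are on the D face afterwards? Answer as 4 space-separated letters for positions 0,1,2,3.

Answer: R W Y Y

Derivation:
After move 1 (R): R=RRRR U=WGWG F=GYGY D=YBYB B=WBWB
After move 2 (U'): U=GGWW F=OOGY R=GYRR B=RRWB L=WBOO
After move 3 (R'): R=YRGR U=GWWR F=OGGW D=YOYY B=BRBB
After move 4 (F'): F=GWOG U=GWYG R=ORYR D=BOYY L=WROW
After move 5 (F'): F=WGGO U=GWOY R=ORBR D=RWYY L=WGOY
Query: D face = RWYY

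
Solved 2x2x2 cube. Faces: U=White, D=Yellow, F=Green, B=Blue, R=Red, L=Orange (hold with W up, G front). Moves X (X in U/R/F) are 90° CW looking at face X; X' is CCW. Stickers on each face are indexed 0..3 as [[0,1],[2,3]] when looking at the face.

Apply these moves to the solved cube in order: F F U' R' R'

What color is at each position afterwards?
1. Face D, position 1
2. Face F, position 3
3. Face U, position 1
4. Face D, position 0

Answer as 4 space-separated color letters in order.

After move 1 (F): F=GGGG U=WWOO R=WRWR D=RRYY L=OYOY
After move 2 (F): F=GGGG U=WWYY R=OROR D=WWYY L=OROR
After move 3 (U'): U=WYWY F=ORGG R=GGOR B=ORBB L=BBOR
After move 4 (R'): R=GRGO U=WBWO F=OYGY D=WRYG B=YRWB
After move 5 (R'): R=ROGG U=WWWY F=OBGO D=WYYY B=GRRB
Query 1: D[1] = Y
Query 2: F[3] = O
Query 3: U[1] = W
Query 4: D[0] = W

Answer: Y O W W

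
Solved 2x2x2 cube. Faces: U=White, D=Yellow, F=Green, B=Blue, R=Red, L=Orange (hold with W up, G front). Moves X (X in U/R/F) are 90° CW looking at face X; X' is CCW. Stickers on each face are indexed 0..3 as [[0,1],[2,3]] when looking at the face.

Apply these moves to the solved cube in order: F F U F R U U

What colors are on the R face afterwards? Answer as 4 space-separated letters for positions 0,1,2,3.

After move 1 (F): F=GGGG U=WWOO R=WRWR D=RRYY L=OYOY
After move 2 (F): F=GGGG U=WWYY R=OROR D=WWYY L=OROR
After move 3 (U): U=YWYW F=ORGG R=BBOR B=ORBB L=GGOR
After move 4 (F): F=GOGR U=YWRG R=YBWR D=OBYY L=GWOW
After move 5 (R): R=WYRB U=YORR F=GBGY D=OBYO B=GRWB
After move 6 (U): U=RYRO F=WYGY R=GRRB B=GWWB L=GBOW
After move 7 (U): U=RROY F=GRGY R=GWRB B=GBWB L=WYOW
Query: R face = GWRB

Answer: G W R B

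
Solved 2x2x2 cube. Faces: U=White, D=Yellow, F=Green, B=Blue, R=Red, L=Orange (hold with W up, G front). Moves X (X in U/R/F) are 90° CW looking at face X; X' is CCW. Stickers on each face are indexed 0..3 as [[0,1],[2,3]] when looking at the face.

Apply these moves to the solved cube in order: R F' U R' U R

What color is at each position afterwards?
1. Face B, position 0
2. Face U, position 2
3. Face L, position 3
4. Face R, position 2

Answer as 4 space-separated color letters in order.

After move 1 (R): R=RRRR U=WGWG F=GYGY D=YBYB B=WBWB
After move 2 (F'): F=YYGG U=WGRR R=BRYR D=OOYB L=OGOW
After move 3 (U): U=RWRG F=BRGG R=WBYR B=OGWB L=YYOW
After move 4 (R'): R=BRWY U=RWRO F=BWGG D=ORYG B=BGOB
After move 5 (U): U=RROW F=BRGG R=BGWY B=YYOB L=BWOW
After move 6 (R): R=WBYG U=RROG F=BRGG D=OOYY B=WYRB
Query 1: B[0] = W
Query 2: U[2] = O
Query 3: L[3] = W
Query 4: R[2] = Y

Answer: W O W Y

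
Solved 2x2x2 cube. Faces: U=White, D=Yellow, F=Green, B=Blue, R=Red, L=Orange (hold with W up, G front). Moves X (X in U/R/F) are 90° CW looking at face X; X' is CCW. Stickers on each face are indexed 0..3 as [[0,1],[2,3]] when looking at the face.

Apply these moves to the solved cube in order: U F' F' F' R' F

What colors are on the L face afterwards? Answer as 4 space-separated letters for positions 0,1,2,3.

Answer: G R O R

Derivation:
After move 1 (U): U=WWWW F=RRGG R=BBRR B=OOBB L=GGOO
After move 2 (F'): F=RGRG U=WWBR R=YBYR D=GOYY L=GWOW
After move 3 (F'): F=GGRR U=WWYY R=OBGR D=WWYY L=GROB
After move 4 (F'): F=GRGR U=WWOG R=WBWR D=RBYY L=GYOY
After move 5 (R'): R=BRWW U=WBOO F=GWGG D=RRYR B=YOBB
After move 6 (F): F=GGGW U=WBYY R=OROW D=WBYR L=GROR
Query: L face = GROR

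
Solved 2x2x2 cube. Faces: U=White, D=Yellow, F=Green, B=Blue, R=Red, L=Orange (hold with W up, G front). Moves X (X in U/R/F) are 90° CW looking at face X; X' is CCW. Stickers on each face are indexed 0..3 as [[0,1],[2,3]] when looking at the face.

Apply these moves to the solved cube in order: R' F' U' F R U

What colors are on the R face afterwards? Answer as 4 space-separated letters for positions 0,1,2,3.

Answer: B R R W

Derivation:
After move 1 (R'): R=RRRR U=WBWB F=GWGW D=YGYG B=YBYB
After move 2 (F'): F=WWGG U=WBRR R=GRYR D=OOYG L=OBOW
After move 3 (U'): U=BRWR F=OBGG R=WWYR B=GRYB L=YBOW
After move 4 (F): F=GOGB U=BRWB R=WWRR D=YWYG L=YOOO
After move 5 (R): R=RWRW U=BOWB F=GWGG D=YYYG B=BRRB
After move 6 (U): U=WBBO F=RWGG R=BRRW B=YORB L=GWOO
Query: R face = BRRW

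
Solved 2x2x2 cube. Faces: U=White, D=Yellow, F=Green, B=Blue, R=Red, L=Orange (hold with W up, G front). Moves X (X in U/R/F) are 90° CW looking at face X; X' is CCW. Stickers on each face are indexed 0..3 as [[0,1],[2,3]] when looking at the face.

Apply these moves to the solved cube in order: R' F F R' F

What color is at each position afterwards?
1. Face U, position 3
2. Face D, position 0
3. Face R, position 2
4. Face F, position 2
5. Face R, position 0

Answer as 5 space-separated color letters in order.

After move 1 (R'): R=RRRR U=WBWB F=GWGW D=YGYG B=YBYB
After move 2 (F): F=GGWW U=WBOO R=WRBR D=RRYG L=OYOG
After move 3 (F): F=WGWG U=WBGY R=OROR D=BWYG L=OROR
After move 4 (R'): R=RROO U=WYGY F=WBWY D=BGYG B=GBWB
After move 5 (F): F=WWYB U=WYRR R=GRYO D=ORYG L=OBOG
Query 1: U[3] = R
Query 2: D[0] = O
Query 3: R[2] = Y
Query 4: F[2] = Y
Query 5: R[0] = G

Answer: R O Y Y G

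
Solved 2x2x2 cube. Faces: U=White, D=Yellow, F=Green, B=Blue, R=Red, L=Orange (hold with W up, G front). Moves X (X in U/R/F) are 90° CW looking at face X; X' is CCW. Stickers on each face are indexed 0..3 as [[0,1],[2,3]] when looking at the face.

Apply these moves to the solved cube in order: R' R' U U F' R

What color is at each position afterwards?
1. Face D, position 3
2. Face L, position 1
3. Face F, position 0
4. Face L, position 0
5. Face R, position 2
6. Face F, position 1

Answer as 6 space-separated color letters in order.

After move 1 (R'): R=RRRR U=WBWB F=GWGW D=YGYG B=YBYB
After move 2 (R'): R=RRRR U=WYWY F=GBGB D=YWYW B=GBGB
After move 3 (U): U=WWYY F=RRGB R=GBRR B=OOGB L=GBOO
After move 4 (U): U=YWYW F=GBGB R=OORR B=GBGB L=RROO
After move 5 (F'): F=BBGG U=YWOR R=WOYR D=ROYW L=RWOY
After move 6 (R): R=YWRO U=YBOG F=BOGW D=RGYG B=RBWB
Query 1: D[3] = G
Query 2: L[1] = W
Query 3: F[0] = B
Query 4: L[0] = R
Query 5: R[2] = R
Query 6: F[1] = O

Answer: G W B R R O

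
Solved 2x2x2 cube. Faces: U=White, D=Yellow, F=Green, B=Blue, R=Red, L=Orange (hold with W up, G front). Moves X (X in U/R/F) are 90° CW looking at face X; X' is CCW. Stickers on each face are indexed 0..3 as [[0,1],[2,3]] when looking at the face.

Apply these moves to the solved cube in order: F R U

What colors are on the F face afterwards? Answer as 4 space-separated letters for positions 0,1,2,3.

Answer: W W G Y

Derivation:
After move 1 (F): F=GGGG U=WWOO R=WRWR D=RRYY L=OYOY
After move 2 (R): R=WWRR U=WGOG F=GRGY D=RBYB B=OBWB
After move 3 (U): U=OWGG F=WWGY R=OBRR B=OYWB L=GROY
Query: F face = WWGY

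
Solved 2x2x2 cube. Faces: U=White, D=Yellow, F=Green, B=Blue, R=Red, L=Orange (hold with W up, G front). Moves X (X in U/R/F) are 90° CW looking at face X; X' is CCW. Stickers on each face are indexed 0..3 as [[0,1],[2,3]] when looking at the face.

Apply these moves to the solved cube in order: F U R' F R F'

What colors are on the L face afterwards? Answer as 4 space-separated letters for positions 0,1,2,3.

Answer: G W O Y

Derivation:
After move 1 (F): F=GGGG U=WWOO R=WRWR D=RRYY L=OYOY
After move 2 (U): U=OWOW F=WRGG R=BBWR B=OYBB L=GGOY
After move 3 (R'): R=BRBW U=OBOO F=WWGW D=RRYG B=YYRB
After move 4 (F): F=GWWW U=OBYG R=OROW D=BBYG L=GROR
After move 5 (R): R=OOWR U=OWYW F=GBWG D=BRYY B=GYBB
After move 6 (F'): F=BGGW U=OWOW R=ROBR D=RRYY L=GWOY
Query: L face = GWOY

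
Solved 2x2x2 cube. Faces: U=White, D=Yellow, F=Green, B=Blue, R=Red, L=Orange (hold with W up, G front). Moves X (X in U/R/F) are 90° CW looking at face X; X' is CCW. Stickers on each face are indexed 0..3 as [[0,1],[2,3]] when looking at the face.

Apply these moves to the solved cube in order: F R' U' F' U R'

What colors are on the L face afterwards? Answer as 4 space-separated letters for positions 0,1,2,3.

Answer: Y O O W

Derivation:
After move 1 (F): F=GGGG U=WWOO R=WRWR D=RRYY L=OYOY
After move 2 (R'): R=RRWW U=WBOB F=GWGO D=RGYG B=YBRB
After move 3 (U'): U=BBWO F=OYGO R=GWWW B=RRRB L=YBOY
After move 4 (F'): F=YOOG U=BBGW R=GWRW D=BYYG L=YOOW
After move 5 (U): U=GBWB F=GWOG R=RRRW B=YORB L=YOOW
After move 6 (R'): R=RWRR U=GRWY F=GBOB D=BWYG B=GOYB
Query: L face = YOOW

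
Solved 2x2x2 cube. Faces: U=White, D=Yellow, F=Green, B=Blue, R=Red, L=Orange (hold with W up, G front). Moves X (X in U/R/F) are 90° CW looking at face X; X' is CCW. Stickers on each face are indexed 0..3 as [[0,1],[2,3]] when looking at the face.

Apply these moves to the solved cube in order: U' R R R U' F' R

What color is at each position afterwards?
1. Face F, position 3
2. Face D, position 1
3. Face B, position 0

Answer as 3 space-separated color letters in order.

Answer: G Y G

Derivation:
After move 1 (U'): U=WWWW F=OOGG R=GGRR B=RRBB L=BBOO
After move 2 (R): R=RGRG U=WOWG F=OYGY D=YBYR B=WRWB
After move 3 (R): R=RRGG U=WYWY F=OBGR D=YWYW B=GROB
After move 4 (R): R=GRGR U=WBWR F=OWGW D=YOYG B=YRYB
After move 5 (U'): U=BRWW F=BBGW R=OWGR B=GRYB L=YROO
After move 6 (F'): F=BWBG U=BROG R=OWYR D=ROYG L=YWOW
After move 7 (R): R=YORW U=BWOG F=BOBG D=RYYG B=GRRB
Query 1: F[3] = G
Query 2: D[1] = Y
Query 3: B[0] = G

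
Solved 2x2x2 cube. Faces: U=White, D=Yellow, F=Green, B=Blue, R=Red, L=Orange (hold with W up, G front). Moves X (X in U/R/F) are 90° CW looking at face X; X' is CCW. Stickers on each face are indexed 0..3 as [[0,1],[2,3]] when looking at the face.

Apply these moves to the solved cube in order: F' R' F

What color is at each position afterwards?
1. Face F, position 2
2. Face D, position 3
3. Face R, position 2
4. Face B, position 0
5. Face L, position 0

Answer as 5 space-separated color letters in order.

After move 1 (F'): F=GGGG U=WWRR R=YRYR D=OOYY L=OWOW
After move 2 (R'): R=RRYY U=WBRB F=GWGR D=OGYG B=YBOB
After move 3 (F): F=GGRW U=WBWW R=RRBY D=YRYG L=OOOG
Query 1: F[2] = R
Query 2: D[3] = G
Query 3: R[2] = B
Query 4: B[0] = Y
Query 5: L[0] = O

Answer: R G B Y O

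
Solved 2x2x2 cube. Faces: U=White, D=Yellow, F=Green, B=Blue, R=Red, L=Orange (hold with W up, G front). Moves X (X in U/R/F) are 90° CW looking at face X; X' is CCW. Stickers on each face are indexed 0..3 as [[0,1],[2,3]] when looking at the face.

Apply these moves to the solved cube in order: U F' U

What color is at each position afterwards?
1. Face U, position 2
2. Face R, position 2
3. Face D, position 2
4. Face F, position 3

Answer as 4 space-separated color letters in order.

After move 1 (U): U=WWWW F=RRGG R=BBRR B=OOBB L=GGOO
After move 2 (F'): F=RGRG U=WWBR R=YBYR D=GOYY L=GWOW
After move 3 (U): U=BWRW F=YBRG R=OOYR B=GWBB L=RGOW
Query 1: U[2] = R
Query 2: R[2] = Y
Query 3: D[2] = Y
Query 4: F[3] = G

Answer: R Y Y G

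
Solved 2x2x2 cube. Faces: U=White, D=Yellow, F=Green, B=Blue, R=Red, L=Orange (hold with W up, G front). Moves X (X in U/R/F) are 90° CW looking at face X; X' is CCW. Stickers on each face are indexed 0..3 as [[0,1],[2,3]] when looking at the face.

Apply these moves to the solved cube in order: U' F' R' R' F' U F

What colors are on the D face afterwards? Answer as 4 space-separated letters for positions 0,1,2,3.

After move 1 (U'): U=WWWW F=OOGG R=GGRR B=RRBB L=BBOO
After move 2 (F'): F=OGOG U=WWGR R=YGYR D=BOYY L=BWOW
After move 3 (R'): R=GRYY U=WBGR F=OWOR D=BGYG B=YROB
After move 4 (R'): R=RYGY U=WOGY F=OBOR D=BWYR B=GRGB
After move 5 (F'): F=BROO U=WORG R=WYBY D=WWYR L=BYOG
After move 6 (U): U=RWGO F=WYOO R=GRBY B=BYGB L=BROG
After move 7 (F): F=OWOY U=RWGR R=GROY D=BGYR L=BWOW
Query: D face = BGYR

Answer: B G Y R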